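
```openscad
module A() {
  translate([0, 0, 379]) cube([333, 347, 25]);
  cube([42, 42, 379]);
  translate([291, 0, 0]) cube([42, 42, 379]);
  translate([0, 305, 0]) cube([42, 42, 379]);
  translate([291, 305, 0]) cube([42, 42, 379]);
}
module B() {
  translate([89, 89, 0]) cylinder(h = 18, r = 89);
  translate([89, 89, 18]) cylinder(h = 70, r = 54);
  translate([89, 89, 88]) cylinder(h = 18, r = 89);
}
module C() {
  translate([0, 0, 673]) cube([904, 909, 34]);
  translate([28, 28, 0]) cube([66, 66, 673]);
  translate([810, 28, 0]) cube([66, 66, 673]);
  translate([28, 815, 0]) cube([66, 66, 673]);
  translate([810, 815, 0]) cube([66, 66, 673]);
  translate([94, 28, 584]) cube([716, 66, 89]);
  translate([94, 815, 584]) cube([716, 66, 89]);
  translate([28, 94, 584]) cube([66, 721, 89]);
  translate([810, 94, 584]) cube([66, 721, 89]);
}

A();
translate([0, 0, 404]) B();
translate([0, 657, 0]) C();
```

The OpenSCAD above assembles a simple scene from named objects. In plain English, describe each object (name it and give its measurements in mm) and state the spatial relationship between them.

A is a four-legged stool. The seat is a 333×347×25 mm slab whose top surface is at z = 404 mm; four square legs, each 42×42 mm in cross-section, run from the floor (z = 0) to the underside of the seat, each flush with a corner of the seat.

B is a spool: two coaxial disc flanges of radius 89 mm and thickness 18 mm, joined by a core cylinder of radius 54 mm and height 70 mm. The lower flange rests on z = 0 and the three cylinders share a vertical axis.

C is a table: top 904 mm (x) × 909 mm (y), 34 mm thick, upper face at z = 707 mm, on four 66×66 mm square legs, each inset 28 mm from the nearest pair of top edges, running from z = 0 to the bottom of the top. Four apron rails, 66 mm thick and 89 mm tall, run between adjacent legs with their top edges flush with the underside of the top and their outer faces flush with the legs' outer faces.

The spool is on top of the stool. The table is on the floor beside the stool on its +y side.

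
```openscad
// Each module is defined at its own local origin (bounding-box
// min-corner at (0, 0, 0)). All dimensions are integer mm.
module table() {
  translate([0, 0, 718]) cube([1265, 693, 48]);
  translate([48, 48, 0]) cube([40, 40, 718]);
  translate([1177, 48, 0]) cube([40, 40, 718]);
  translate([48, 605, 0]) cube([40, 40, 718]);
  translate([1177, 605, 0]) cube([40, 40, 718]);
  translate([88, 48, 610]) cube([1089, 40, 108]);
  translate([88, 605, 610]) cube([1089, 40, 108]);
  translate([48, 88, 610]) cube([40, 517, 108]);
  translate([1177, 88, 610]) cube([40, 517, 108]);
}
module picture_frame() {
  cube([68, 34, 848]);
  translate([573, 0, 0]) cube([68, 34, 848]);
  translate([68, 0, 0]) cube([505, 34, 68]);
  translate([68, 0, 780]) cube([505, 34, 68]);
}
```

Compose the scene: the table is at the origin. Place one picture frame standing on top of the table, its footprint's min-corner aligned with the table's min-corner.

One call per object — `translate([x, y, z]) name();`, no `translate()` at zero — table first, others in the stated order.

table();
translate([0, 0, 766]) picture_frame();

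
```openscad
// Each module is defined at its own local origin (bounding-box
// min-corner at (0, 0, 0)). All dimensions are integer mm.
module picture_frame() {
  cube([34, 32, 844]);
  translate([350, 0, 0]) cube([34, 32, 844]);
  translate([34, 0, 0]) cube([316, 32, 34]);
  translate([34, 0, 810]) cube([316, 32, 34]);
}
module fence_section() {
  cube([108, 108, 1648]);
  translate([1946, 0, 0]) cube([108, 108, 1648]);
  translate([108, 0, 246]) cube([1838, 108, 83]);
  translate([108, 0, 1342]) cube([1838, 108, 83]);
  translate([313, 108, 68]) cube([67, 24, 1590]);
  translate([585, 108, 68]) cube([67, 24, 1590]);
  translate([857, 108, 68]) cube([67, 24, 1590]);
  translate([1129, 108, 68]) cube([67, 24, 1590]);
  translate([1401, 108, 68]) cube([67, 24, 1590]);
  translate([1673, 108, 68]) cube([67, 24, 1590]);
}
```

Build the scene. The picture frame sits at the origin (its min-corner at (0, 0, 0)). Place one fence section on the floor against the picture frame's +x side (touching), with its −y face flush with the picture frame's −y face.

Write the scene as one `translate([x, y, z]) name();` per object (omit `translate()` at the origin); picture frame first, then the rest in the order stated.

picture_frame();
translate([384, 0, 0]) fence_section();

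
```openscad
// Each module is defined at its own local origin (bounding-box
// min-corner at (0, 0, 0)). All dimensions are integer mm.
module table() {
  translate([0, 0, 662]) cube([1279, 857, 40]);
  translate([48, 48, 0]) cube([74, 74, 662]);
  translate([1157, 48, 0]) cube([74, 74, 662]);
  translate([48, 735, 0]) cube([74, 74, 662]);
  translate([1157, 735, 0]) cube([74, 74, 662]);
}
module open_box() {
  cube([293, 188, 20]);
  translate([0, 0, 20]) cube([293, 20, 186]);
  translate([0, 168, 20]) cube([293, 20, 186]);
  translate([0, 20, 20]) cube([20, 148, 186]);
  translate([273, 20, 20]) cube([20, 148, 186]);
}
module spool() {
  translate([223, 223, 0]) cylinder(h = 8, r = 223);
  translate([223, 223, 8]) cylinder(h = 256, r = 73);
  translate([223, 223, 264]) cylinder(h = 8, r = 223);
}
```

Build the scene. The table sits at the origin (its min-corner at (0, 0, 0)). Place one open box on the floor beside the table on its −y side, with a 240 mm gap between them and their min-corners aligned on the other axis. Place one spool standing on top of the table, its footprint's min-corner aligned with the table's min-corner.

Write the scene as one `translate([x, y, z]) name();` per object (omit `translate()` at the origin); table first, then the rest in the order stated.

table();
translate([0, -428, 0]) open_box();
translate([0, 0, 702]) spool();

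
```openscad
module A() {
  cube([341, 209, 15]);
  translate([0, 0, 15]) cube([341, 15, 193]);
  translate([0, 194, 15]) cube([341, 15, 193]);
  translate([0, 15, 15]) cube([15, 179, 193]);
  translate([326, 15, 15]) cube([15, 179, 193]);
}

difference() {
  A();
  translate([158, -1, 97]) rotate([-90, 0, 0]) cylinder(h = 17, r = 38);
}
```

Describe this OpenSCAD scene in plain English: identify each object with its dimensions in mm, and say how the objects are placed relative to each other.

A is an open-topped rectangular box: outside dimensions 341×209×208 mm, with a uniform wall and base thickness of 15 mm. The base is a full 341×209 slab on the floor; four walls sit on top of the base. The front and back walls (the −y and +y sides) span the full width; the two side walls fit between them.

The open box has a circular hole of radius 38 mm through its front wall, centred at (x = 158, z = 97).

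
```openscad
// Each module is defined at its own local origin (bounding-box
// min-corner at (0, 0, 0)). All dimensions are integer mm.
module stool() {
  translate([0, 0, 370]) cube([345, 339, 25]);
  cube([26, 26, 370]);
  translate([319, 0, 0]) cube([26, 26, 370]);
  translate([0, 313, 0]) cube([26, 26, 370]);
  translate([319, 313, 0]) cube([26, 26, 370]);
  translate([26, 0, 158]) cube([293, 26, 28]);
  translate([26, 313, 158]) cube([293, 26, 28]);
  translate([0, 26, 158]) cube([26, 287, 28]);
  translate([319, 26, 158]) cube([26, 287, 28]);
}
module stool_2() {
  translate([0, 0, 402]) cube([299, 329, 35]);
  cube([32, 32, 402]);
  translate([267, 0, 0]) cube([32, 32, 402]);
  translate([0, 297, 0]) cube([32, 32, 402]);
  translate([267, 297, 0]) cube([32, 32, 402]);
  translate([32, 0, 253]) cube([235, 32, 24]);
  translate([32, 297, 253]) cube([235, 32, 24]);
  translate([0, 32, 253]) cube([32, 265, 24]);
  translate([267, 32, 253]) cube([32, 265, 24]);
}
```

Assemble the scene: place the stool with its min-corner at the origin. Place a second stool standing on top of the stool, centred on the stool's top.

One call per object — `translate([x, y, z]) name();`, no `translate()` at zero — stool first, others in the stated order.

stool();
translate([23, 5, 395]) stool_2();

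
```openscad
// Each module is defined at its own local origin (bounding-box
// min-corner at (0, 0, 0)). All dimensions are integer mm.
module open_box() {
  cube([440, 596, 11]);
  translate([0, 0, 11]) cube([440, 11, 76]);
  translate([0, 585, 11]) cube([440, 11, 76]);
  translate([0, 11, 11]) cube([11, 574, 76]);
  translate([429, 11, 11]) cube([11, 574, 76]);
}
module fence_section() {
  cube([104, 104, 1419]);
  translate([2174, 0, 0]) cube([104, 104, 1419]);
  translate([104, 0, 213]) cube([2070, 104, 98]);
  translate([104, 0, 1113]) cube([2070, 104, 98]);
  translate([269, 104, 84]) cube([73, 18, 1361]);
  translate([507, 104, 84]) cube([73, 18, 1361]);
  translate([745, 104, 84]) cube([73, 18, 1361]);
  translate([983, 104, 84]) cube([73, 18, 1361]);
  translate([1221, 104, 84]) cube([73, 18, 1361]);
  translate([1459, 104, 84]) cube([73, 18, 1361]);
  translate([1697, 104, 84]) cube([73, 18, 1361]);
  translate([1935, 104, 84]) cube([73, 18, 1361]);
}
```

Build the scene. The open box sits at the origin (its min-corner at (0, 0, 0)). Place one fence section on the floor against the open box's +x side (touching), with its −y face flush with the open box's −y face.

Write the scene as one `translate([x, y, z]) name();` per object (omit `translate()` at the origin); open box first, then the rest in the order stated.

open_box();
translate([440, 0, 0]) fence_section();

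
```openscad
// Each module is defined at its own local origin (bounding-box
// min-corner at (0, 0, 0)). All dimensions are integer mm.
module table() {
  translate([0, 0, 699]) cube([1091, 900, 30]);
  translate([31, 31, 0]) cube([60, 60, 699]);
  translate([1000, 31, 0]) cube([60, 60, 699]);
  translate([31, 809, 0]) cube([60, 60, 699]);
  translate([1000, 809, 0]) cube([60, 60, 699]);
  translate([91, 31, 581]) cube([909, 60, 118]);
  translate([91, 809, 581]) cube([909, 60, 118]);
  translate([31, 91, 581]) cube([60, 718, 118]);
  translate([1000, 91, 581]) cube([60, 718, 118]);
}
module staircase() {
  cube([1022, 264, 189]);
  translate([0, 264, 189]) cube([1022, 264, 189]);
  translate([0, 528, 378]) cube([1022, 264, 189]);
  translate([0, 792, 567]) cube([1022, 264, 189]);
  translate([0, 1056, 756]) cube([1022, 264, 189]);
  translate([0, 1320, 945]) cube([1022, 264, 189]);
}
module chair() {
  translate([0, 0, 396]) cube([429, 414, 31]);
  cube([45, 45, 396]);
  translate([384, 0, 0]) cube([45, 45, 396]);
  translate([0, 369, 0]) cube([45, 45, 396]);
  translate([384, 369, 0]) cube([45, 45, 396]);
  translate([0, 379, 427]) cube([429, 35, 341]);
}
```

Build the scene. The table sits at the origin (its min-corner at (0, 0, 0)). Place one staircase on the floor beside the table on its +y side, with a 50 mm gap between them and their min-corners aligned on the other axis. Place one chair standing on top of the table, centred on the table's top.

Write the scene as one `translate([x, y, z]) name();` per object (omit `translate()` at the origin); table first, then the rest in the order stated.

table();
translate([0, 950, 0]) staircase();
translate([331, 243, 729]) chair();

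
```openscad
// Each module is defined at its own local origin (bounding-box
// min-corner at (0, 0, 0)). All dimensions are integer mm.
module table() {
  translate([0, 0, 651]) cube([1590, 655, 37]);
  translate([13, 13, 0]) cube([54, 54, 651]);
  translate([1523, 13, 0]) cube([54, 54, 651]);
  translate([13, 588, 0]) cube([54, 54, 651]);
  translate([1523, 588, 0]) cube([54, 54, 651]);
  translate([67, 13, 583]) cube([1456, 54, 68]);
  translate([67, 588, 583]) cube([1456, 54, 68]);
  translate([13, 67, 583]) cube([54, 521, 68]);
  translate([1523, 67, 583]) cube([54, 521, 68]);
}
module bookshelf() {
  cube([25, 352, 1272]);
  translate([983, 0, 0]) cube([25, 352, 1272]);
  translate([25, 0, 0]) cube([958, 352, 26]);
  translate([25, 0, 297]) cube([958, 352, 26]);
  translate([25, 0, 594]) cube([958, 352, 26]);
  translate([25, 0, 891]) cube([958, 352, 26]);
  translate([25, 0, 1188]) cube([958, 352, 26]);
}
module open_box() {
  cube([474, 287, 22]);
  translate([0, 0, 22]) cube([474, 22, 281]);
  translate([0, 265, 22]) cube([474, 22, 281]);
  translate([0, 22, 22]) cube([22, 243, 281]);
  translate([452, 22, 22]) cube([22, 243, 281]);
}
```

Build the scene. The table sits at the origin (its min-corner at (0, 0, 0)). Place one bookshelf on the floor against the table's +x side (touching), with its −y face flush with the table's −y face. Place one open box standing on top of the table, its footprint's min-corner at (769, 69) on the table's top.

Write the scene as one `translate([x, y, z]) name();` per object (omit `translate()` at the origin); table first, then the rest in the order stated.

table();
translate([1590, 0, 0]) bookshelf();
translate([769, 69, 688]) open_box();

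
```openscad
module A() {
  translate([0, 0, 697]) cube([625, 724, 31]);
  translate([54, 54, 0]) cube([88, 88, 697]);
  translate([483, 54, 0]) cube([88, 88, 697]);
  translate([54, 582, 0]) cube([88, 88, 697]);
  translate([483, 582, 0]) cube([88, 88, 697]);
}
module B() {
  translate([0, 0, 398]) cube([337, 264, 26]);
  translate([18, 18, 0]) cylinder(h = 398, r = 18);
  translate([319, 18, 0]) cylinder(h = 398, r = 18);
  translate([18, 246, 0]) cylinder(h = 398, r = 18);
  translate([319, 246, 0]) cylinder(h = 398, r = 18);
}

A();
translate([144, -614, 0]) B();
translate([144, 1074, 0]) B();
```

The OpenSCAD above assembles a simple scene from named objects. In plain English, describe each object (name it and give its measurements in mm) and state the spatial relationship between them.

A is a table: top 625 mm (x) × 724 mm (y), 31 mm thick, upper face at z = 728 mm, on four 88×88 mm square legs, each inset 54 mm from the nearest pair of top edges, running from z = 0 to the bottom of the top.

B is a four-legged stool. The seat is a 337×264×26 mm slab whose top surface is at z = 424 mm; four round legs, each 36 mm in diameter, run from the floor (z = 0) to the underside of the seat, each leg's axis is inset half a diameter from the nearest pair of seat edges (so the leg's bounding box is flush with the corner).

Two stools sit around the table at the −y, +y sides.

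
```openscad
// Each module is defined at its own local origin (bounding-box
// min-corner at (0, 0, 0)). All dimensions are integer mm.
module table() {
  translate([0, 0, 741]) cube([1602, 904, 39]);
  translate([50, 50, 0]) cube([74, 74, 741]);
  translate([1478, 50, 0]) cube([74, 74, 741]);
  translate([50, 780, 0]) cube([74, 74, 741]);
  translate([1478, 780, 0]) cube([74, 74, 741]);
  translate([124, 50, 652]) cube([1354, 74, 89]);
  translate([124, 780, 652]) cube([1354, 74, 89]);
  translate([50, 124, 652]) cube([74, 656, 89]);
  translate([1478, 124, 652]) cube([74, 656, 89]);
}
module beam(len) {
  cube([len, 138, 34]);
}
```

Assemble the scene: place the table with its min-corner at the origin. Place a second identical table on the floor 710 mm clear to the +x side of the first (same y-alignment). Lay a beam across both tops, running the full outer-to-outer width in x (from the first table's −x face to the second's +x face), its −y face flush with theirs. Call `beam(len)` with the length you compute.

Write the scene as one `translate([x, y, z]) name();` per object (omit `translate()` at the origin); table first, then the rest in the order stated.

table();
translate([2312, 0, 0]) table();
translate([0, 0, 780]) beam(3914);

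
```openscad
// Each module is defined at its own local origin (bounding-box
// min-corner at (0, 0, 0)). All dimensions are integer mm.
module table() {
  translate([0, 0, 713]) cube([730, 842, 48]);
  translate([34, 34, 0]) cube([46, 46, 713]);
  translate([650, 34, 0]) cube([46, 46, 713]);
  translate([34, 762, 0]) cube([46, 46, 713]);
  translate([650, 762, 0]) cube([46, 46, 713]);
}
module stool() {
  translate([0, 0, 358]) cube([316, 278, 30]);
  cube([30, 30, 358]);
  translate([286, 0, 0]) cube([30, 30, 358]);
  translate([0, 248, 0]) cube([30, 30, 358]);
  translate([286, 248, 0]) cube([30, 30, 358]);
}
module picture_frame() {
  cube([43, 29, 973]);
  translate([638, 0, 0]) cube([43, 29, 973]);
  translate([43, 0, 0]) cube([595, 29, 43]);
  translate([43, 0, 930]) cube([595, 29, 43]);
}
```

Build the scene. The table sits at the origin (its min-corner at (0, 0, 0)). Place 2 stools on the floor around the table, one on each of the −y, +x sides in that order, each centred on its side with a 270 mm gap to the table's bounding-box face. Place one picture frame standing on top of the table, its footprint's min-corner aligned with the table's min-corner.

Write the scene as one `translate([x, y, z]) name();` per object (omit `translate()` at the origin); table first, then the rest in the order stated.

table();
translate([207, -548, 0]) stool();
translate([1000, 282, 0]) stool();
translate([0, 0, 761]) picture_frame();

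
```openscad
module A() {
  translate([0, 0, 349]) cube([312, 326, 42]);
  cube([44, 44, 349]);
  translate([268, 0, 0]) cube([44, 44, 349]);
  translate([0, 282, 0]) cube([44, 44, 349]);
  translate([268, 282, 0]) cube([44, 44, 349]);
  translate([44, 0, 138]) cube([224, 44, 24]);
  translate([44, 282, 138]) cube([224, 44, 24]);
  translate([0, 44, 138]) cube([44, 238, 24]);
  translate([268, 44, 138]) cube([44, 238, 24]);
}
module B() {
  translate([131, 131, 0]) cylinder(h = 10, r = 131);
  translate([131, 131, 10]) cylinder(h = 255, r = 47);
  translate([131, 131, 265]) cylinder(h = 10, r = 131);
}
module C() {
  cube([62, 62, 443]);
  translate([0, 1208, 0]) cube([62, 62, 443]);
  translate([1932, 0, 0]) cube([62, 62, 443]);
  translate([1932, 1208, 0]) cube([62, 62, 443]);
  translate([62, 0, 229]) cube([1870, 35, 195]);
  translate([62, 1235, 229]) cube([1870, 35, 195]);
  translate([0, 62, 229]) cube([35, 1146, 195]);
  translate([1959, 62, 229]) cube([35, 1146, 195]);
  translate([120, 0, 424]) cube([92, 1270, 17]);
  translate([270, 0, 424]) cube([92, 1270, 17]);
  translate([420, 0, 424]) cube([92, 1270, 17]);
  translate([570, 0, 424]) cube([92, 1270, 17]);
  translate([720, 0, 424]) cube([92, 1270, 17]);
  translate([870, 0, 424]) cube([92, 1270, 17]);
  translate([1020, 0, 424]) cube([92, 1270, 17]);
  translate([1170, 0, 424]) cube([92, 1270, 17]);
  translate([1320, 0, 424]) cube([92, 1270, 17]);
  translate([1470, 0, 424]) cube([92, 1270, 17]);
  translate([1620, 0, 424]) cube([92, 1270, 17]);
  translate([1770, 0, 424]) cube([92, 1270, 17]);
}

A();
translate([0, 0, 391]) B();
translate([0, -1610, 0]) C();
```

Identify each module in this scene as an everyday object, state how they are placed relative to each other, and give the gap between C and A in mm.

A is a stool. B is a spool. C is a bed frame. The spool is on top of the stool. The bed frame is on the floor beside the stool on its −y side. The gap between the bed frame and the stool is 340 mm.

The bed frame's nearest face is 340 mm from the stool's −y face.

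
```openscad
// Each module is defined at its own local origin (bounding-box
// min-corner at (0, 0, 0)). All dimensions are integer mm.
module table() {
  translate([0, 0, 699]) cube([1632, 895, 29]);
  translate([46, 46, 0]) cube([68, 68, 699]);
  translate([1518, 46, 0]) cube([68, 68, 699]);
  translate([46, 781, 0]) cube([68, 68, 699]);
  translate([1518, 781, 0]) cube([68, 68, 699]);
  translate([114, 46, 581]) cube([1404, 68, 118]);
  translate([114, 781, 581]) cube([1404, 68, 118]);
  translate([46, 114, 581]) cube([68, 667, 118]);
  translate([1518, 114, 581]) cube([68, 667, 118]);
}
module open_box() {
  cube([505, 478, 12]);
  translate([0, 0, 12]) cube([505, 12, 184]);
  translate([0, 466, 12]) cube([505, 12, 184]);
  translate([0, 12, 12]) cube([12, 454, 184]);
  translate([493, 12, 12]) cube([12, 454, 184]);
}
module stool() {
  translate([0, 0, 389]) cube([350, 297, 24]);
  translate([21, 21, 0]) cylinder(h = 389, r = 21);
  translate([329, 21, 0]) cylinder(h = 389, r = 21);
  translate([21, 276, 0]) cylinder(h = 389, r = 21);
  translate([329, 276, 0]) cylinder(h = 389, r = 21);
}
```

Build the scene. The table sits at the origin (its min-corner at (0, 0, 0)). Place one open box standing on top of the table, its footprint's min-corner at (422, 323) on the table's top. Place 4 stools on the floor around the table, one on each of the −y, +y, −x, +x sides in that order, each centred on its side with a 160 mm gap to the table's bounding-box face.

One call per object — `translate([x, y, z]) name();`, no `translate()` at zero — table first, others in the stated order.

table();
translate([422, 323, 728]) open_box();
translate([641, -457, 0]) stool();
translate([641, 1055, 0]) stool();
translate([-510, 299, 0]) stool();
translate([1792, 299, 0]) stool();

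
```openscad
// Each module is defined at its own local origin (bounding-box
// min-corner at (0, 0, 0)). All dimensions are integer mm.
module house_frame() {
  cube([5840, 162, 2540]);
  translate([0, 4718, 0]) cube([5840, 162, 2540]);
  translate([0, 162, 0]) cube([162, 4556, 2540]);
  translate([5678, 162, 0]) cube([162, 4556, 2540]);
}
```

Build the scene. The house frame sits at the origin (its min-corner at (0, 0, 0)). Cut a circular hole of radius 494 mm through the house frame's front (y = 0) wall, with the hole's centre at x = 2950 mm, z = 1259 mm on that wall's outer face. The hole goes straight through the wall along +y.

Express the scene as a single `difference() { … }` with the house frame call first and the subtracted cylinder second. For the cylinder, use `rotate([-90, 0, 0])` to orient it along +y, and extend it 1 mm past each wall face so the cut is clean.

difference() {
  house_frame();
  translate([2950, -1, 1259]) rotate([-90, 0, 0]) cylinder(h = 164, r = 494);
}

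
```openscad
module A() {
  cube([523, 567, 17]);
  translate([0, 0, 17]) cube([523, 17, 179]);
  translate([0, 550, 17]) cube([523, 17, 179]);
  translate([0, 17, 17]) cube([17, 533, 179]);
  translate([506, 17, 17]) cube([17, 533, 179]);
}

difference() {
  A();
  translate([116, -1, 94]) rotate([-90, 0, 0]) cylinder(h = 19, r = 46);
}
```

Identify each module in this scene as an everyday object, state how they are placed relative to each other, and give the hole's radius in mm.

The subtracted cylinder has r = 46 mm.

A is an open box. The open box has a circular hole through its front wall. The hole's radius is 46 mm.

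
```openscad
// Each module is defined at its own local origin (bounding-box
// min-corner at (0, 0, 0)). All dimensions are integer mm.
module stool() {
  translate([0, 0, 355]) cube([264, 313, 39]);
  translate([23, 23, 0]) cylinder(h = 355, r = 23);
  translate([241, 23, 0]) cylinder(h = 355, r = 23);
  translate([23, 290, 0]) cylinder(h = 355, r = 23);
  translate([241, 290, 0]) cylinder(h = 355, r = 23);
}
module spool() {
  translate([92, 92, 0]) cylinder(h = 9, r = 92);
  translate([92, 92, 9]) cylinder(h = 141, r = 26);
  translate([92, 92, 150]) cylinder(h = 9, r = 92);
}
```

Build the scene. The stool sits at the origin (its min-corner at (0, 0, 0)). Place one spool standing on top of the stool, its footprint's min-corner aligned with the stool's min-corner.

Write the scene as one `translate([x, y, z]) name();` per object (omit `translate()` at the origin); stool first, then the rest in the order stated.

stool();
translate([0, 0, 394]) spool();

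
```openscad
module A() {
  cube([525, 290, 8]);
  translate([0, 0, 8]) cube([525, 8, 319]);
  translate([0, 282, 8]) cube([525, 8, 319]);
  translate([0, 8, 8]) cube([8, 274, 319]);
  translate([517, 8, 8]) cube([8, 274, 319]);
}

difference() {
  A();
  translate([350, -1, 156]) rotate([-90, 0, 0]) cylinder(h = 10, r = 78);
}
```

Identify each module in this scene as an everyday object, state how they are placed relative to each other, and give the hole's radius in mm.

The subtracted cylinder has r = 78 mm.

A is an open box. The open box has a circular hole through its front wall. The hole's radius is 78 mm.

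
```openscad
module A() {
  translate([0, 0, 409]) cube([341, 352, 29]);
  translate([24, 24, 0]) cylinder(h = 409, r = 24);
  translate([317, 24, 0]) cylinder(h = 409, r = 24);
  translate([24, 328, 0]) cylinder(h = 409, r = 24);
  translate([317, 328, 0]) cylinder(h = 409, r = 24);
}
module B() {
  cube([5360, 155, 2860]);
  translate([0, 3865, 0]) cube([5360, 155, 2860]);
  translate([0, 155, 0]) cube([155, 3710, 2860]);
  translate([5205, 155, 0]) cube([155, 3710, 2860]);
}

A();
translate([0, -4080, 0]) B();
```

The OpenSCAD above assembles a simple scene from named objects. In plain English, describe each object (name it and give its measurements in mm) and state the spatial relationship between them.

A is a simple wooden stool: a rectangular seat 341 mm (x) by 352 mm (y), 29 mm thick, top face at z = 438 mm, on four round legs, each 48 mm in diameter. The legs rest on z = 0, each leg's axis is inset half a diameter from the nearest pair of seat edges (so the leg's bounding box is flush with the corner).

B is the wall frame of a small rectangular building: four walls, each 2860 mm tall and 155 mm thick, enclosing a footprint 5360 mm (x) by 4020 mm (y) outside-to-outside, with no floor or roof. The front and back walls (the −y and +y sides) span the full width; the two side walls fit between them.

The house frame is on the floor beside the stool on its −y side.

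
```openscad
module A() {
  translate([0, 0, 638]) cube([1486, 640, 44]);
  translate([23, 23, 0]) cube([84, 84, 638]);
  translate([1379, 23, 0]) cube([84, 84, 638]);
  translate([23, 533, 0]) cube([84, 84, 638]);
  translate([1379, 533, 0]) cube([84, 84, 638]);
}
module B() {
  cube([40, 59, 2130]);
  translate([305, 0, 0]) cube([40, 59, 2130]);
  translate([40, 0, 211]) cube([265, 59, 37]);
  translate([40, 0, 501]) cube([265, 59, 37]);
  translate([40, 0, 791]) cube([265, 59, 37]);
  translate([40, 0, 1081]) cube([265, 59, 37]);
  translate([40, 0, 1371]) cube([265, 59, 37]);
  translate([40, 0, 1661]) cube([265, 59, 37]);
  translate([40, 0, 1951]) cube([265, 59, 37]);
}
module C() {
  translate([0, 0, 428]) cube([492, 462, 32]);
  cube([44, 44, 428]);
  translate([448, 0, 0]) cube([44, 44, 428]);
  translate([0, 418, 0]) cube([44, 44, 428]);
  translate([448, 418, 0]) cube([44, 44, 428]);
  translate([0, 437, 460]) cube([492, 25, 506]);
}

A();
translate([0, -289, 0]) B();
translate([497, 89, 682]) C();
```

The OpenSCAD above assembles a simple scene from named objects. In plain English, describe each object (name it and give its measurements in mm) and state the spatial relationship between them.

A is a table: top 1486 mm (x) × 640 mm (y), 44 mm thick, upper face at z = 682 mm, on four 84×84 mm square legs, each inset 23 mm from the nearest pair of top edges, running from z = 0 to the bottom of the top.

B is a wooden ladder with two side rails of 40×59 mm section and 2130 mm height, set 345 mm apart overall. Between them run 7 rectangular rungs (59 mm deep, 37 mm thick), front faces flush with the rails' −y face. The bottom of the first rung is 211 mm above the floor and each subsequent rung is 290 mm higher than the one below.

C is a chair. The seat is a 492×462×32 mm slab with its top at z = 460 mm, on four 44×44 mm corner legs (flush with the seat edges, standing on z = 0). A flat backrest 25 mm thick, 506 mm tall, spans the full seat width and rises from the seat top along its +y edge, rear face flush with the rear of the seat.

The ladder is on the floor beside the table on its −y side. The chair is on top of the table, centred.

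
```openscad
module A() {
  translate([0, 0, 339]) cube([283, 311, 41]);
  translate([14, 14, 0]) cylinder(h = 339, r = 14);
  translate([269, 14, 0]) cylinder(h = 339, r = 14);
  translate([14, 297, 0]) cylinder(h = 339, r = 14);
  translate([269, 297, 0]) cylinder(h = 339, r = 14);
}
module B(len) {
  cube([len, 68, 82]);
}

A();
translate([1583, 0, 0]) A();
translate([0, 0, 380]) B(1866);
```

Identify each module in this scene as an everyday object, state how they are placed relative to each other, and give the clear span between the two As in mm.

A is a stool. B is a beam. A beam spans the tops of two stools. The clear span between the two stools is 1300 mm.

Second stool starts at x = 1583; first ends at x = 283; clear span = 1583 − 283 = 1300 mm.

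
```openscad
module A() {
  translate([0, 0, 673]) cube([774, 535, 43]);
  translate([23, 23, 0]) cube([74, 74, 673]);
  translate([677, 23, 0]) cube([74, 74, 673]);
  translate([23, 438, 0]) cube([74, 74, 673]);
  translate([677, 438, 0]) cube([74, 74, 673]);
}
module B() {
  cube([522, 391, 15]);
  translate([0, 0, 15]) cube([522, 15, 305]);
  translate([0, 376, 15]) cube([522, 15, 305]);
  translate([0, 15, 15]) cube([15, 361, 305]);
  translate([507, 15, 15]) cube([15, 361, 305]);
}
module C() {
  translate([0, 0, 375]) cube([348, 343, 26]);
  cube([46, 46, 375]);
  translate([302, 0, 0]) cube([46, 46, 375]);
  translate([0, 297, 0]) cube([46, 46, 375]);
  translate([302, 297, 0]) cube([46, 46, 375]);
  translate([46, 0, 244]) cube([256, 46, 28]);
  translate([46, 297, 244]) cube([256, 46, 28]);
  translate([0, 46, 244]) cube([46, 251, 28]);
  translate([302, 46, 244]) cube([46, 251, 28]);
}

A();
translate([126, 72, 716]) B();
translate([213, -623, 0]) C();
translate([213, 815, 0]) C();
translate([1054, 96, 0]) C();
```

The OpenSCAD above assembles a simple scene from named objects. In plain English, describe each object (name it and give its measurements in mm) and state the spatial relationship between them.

A is a table: top 774 mm (x) × 535 mm (y), 43 mm thick, upper face at z = 716 mm, on four 74×74 mm square legs, each inset 23 mm from the nearest pair of top edges, running from z = 0 to the bottom of the top.

B is an open storage box with external size 522×391×320 mm and wall thickness 15 mm (the base is also 15 mm thick). The base covers the whole footprint; the four walls stand on the base, with the y-facing walls full-width and the x-facing walls fitting between their inner faces.

C is a four-legged stool. The seat is 348×343 mm, 26 mm thick, top at z = 401 mm. It stands on four square legs, each 46×46 mm in cross-section, from z = 0 to the seat underside, each flush with a corner of the seat. Four stretchers, 46 mm wide and 28 mm tall, connect adjacent legs with their undersides at z = 244 mm, each running between the inner faces of the legs it joins and aligned with the legs' outer faces on the other axis.

The open box is on top of the table, centred. Three stools sit around the table at the −y, +y, +x sides.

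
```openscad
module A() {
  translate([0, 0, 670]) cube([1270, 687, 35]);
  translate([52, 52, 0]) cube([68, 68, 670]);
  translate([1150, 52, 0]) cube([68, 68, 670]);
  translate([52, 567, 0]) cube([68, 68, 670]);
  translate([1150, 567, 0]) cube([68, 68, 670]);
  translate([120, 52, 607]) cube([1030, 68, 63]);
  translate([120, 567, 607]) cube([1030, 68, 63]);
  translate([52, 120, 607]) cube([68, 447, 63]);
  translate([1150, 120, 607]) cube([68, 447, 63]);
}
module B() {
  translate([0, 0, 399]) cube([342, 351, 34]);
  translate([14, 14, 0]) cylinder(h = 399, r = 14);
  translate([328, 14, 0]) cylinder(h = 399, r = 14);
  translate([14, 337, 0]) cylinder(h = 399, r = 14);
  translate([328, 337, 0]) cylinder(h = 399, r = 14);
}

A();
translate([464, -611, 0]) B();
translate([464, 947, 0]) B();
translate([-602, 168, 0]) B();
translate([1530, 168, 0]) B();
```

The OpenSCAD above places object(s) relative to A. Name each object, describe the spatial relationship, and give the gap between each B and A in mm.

A is a table. B is a stool. Four stools sit around the table at the −y, +y, −x, +x sides. The gap between each stool and the table is 260 mm.

Each stool's nearest face is 260 mm from the table's bounding box.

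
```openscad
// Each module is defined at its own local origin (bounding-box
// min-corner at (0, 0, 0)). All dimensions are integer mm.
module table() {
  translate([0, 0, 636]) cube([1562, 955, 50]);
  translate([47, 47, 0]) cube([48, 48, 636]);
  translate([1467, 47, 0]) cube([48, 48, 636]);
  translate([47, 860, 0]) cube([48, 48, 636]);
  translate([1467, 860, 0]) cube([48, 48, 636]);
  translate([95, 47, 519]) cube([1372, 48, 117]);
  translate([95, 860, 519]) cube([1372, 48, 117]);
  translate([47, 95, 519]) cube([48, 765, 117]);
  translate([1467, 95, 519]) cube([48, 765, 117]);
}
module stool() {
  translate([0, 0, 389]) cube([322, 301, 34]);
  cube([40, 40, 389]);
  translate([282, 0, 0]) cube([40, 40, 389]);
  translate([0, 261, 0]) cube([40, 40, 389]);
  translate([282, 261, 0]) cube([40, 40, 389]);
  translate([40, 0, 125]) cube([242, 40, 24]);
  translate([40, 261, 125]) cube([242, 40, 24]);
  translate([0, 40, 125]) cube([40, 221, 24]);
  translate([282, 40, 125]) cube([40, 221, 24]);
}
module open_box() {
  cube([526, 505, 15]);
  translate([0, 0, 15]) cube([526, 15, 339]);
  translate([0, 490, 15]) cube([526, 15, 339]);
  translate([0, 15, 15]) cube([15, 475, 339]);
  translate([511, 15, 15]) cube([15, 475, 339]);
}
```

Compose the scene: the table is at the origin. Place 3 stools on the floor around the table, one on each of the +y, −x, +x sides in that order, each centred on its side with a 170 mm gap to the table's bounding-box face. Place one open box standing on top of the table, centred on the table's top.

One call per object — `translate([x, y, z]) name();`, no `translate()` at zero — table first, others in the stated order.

table();
translate([620, 1125, 0]) stool();
translate([-492, 327, 0]) stool();
translate([1732, 327, 0]) stool();
translate([518, 225, 686]) open_box();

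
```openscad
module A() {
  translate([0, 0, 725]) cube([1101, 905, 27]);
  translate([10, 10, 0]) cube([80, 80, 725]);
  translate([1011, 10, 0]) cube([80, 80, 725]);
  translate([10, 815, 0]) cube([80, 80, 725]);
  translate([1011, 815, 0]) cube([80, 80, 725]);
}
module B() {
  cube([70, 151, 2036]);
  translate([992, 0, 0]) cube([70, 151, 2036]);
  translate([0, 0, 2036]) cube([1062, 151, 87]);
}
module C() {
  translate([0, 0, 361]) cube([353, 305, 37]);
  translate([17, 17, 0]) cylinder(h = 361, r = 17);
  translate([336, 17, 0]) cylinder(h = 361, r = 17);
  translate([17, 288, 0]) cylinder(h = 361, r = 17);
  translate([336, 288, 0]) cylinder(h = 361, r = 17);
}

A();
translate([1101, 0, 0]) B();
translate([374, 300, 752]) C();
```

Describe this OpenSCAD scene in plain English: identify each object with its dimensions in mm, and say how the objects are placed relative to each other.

A is a table with a 1101×905 mm rectangular top, 27 mm thick, top surface at z = 752 mm, supported by four 80×80 mm square legs, each inset 10 mm from the nearest pair of top edges, running from the floor.

B is a rectangular door frame: two vertical jambs of 70×151 mm section, 2036 mm tall, with a clear opening 922 mm wide between their inner faces. A header 87 mm tall and 151 mm deep lies on top of the jambs and spans the full outside width.

C is a four-legged stool. The seat is 353×305 mm, 37 mm thick, top at z = 398 mm. It stands on four round legs, each 34 mm in diameter, from z = 0 to the seat underside, each leg's axis is inset half a diameter from the nearest pair of seat edges (so the leg's bounding box is flush with the corner).

The door frame is against the table's +x side, with their −y faces flush. The stool is on top of the table, centred.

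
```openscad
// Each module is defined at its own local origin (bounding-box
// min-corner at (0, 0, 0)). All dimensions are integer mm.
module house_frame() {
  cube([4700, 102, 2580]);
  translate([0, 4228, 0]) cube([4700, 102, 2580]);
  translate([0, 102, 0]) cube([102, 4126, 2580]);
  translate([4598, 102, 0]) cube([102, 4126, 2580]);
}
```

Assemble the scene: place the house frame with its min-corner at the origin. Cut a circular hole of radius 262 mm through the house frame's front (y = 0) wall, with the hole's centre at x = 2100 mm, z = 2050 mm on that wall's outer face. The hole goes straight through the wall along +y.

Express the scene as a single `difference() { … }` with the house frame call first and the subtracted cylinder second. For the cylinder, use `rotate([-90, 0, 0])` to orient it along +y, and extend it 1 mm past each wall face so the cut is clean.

difference() {
  house_frame();
  translate([2100, -1, 2050]) rotate([-90, 0, 0]) cylinder(h = 104, r = 262);
}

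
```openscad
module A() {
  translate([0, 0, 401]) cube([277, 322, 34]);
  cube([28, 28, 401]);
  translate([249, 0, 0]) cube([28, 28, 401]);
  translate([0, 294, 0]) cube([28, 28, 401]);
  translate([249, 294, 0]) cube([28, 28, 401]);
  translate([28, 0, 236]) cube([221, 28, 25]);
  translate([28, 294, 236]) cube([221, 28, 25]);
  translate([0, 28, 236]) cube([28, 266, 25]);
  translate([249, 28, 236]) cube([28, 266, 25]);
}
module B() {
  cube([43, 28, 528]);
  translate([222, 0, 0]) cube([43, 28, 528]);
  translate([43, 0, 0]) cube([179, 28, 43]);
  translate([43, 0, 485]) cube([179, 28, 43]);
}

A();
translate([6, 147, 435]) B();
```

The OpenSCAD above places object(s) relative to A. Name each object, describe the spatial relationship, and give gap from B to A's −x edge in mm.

The picture frame's min-x is at 6; the stool's min-x is 0; gap = 6 mm.

A is a stool. B is a picture frame. The picture frame is on top of the stool, centred. The gap from the picture frame to the stool's −x edge is 6 mm.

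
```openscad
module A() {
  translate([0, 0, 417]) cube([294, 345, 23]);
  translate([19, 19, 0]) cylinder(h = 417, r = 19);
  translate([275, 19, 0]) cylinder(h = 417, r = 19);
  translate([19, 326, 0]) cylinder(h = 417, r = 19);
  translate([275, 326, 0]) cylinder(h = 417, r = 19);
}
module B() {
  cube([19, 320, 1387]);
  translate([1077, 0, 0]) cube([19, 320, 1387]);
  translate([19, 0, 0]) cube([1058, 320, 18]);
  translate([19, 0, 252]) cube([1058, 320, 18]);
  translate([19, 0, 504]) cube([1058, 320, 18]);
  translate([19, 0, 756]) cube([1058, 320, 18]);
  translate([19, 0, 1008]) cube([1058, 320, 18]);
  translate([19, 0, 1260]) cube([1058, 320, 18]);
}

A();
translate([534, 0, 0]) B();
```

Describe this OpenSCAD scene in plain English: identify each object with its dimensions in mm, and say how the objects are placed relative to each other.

A is a four-legged stool. The seat is 294×345 mm, 23 mm thick, top at z = 440 mm. It stands on four round legs, each 38 mm in diameter, from z = 0 to the seat underside, each leg's axis is inset half a diameter from the nearest pair of seat edges (so the leg's bounding box is flush with the corner).

B is an open bookshelf. Two side panels, each 19 mm thick, 320 mm deep and 1387 mm tall, stand 1096 mm apart (outside-to-outside). Between them sit 6 shelves, each 18 mm thick and 320 mm deep, spanning the full gap between the sides. The bottom shelf rests on the floor (its underside at z = 0) and the clear gap between one shelf's top and the next shelf's underside is 234 mm.

The bookshelf is on the floor beside the stool on its +x side.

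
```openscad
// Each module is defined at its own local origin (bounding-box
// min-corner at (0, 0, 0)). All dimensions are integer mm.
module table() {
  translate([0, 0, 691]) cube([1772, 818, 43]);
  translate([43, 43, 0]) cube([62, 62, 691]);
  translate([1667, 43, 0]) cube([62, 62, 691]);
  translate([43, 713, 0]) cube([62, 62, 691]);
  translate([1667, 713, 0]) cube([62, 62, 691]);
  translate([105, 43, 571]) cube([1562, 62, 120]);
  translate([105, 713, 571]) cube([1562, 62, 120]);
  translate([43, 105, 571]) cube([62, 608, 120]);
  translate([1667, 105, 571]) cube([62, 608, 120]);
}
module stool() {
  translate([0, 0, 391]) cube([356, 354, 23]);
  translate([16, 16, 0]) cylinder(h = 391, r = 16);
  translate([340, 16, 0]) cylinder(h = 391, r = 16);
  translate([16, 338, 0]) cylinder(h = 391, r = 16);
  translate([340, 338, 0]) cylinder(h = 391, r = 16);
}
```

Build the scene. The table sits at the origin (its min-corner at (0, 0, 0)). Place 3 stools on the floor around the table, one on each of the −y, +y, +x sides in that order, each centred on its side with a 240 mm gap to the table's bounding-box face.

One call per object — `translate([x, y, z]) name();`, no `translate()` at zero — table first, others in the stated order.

table();
translate([708, -594, 0]) stool();
translate([708, 1058, 0]) stool();
translate([2012, 232, 0]) stool();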